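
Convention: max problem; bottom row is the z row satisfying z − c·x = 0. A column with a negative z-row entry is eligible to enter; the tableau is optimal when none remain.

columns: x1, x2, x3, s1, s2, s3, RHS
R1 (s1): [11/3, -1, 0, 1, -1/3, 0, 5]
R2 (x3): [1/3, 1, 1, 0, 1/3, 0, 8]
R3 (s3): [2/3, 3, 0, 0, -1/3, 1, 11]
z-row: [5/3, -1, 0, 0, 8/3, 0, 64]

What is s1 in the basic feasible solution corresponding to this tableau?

s1 is basic (row 1); its value is the RHS of that row, 5.

5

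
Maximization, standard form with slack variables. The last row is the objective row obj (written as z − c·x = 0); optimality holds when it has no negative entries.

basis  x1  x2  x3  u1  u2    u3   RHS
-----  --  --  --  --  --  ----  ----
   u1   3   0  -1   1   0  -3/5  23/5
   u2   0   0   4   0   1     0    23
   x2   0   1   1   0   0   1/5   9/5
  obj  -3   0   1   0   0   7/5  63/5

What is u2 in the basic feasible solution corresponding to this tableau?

23

u2 is basic (row 2); its value is the RHS of that row, 23.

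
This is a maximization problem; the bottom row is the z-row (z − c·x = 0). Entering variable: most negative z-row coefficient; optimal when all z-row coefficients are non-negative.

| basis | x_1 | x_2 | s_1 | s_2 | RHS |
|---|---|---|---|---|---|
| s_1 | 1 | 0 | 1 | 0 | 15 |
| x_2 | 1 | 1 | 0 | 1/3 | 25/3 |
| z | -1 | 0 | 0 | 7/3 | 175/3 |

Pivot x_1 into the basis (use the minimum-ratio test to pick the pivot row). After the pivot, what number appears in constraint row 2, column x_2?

1

Ratio test on column x_1 — row 1: 15/1 = 15; row 2: (25/3)/1 = 25/3. Minimum is 25/3 at row 2 (x_2 leaves); pivot element 1.
Divide row 2 by 1; eliminate column x_1 from the other rows.
In the new row 2, the x_2 entry is the old entry divided by the pivot: 1/1 = 1.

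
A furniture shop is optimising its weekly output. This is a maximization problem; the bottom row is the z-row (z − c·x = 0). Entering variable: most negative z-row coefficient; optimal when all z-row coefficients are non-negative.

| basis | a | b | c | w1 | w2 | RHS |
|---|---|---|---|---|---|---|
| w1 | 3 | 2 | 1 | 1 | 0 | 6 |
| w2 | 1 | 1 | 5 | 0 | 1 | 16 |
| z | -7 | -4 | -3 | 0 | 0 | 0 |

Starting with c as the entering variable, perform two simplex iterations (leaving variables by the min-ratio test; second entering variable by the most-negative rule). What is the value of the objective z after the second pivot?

Ratio test on column c — row 1: 6/1 = 6; row 2: 16/5 = 16/5. Minimum is 16/5 at row 2 (w2 leaves); pivot element 5.
Pivot on row 2; the z-row RHS becomes 0 − (-3)·(16/5) = 48/5.
Next entering variable (most negative z-row entry -32/5): a.
Ratio test on column a — row 1: (14/5)/(14/5) = 1; row 2: (16/5)/(1/5) = 16. Minimum is 1 at row 1 (w1 leaves); pivot element 14/5.
After the second pivot the z-row RHS is 48/5 − (-32/5)·1 = 16.

16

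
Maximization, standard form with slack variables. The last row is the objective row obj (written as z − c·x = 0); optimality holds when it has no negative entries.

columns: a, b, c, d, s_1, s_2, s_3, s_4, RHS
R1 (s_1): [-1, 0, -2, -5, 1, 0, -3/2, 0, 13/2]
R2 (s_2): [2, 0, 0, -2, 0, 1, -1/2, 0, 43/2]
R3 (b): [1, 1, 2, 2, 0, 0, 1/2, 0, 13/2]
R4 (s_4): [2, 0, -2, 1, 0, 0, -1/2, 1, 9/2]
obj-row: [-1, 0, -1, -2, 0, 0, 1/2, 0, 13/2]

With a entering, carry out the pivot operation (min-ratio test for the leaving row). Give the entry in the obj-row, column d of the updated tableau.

-3/2

Ratio test on column a — row 1: entry -1 ≤ 0; row 2: (43/2)/2 = 43/4; row 3: (13/2)/1 = 13/2; row 4: (9/2)/2 = 9/4. Minimum is 9/4 at row 4 (s_4 leaves); pivot element 2.
Divide row 4 by 2; eliminate column a from the other rows.
obj-row update in column d: -2 − (-1)·(1/2) = -3/2.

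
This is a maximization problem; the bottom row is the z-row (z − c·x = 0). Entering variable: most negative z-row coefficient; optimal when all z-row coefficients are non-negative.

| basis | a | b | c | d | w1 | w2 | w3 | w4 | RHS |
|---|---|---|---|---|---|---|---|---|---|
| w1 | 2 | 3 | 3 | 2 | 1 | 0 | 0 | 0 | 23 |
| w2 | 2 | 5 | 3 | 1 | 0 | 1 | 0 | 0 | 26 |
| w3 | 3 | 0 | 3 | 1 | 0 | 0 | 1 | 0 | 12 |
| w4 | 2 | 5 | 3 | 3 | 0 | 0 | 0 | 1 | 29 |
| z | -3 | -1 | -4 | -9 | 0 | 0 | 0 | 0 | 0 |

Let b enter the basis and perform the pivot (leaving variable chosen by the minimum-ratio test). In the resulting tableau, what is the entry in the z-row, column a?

Ratio test on column b — row 1: 23/3 = 23/3; row 2: 26/5 = 26/5; row 3: entry 0 ≤ 0; row 4: 29/5 = 29/5. Minimum is 26/5 at row 2 (w2 leaves); pivot element 5.
Divide row 2 by 5; eliminate column b from the other rows.
z-row update in column a: -3 − (-1)·(2/5) = -13/5.

-13/5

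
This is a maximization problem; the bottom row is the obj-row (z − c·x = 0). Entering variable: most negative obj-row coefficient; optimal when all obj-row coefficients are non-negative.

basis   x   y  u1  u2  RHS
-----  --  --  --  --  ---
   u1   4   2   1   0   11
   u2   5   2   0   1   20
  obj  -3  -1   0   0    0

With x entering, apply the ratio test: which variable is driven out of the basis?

Column x entries and ratios — u1: 11/4 = 11/4; u2: 20/5 = 4.
Smallest ratio is 11/4 in the row of u1, so u1 leaves.

u1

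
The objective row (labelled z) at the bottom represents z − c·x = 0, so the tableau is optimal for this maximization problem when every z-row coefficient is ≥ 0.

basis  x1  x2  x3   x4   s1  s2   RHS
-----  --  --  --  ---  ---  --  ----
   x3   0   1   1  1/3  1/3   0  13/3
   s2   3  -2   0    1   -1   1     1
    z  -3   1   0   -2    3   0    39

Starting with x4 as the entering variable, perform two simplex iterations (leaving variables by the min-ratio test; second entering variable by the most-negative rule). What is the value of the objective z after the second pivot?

241/5

Ratio test on column x4 — row 1: (13/3)/(1/3) = 13; row 2: 1/1 = 1. Minimum is 1 at row 2 (s2 leaves); pivot element 1.
Pivot on row 2; the z-row RHS becomes 39 − (-2)·1 = 41.
Next entering variable (most negative z-row entry -3): x2.
Ratio test on column x2 — row 1: 4/(5/3) = 12/5; row 2: entry -2 ≤ 0. Minimum is 12/5 at row 1 (x3 leaves); pivot element 5/3.
After the second pivot the z-row RHS is 41 − (-3)·(12/5) = 241/5.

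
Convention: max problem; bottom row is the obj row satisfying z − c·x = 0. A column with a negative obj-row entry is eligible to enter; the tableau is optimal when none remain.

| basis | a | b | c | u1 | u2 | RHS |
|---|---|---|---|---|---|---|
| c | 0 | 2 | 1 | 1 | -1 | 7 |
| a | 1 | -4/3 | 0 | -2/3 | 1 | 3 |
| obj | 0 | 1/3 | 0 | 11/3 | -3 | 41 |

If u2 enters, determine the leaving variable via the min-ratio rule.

Column u2 entries and ratios — c: -1 ≤ 0, skip; a: 3/1 = 3.
Smallest ratio is 3 in the row of a, so a leaves.

a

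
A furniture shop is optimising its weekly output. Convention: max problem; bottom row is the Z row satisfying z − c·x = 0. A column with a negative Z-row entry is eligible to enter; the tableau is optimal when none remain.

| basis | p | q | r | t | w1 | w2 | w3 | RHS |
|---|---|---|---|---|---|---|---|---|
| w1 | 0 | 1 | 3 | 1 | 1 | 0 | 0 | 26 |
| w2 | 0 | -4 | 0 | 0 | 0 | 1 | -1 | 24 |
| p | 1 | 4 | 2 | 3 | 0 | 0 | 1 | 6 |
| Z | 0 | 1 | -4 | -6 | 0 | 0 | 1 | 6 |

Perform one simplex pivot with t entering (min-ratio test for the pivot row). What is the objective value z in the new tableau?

Ratio test on column t — row 1: 26/1 = 26; row 2: entry 0 ≤ 0; row 3: 6/3 = 2. Minimum is 2 at row 3 (p leaves); pivot element 3.
Pivot on row 3; the Z-row RHS becomes 6 − (-6)·2 = 18.

18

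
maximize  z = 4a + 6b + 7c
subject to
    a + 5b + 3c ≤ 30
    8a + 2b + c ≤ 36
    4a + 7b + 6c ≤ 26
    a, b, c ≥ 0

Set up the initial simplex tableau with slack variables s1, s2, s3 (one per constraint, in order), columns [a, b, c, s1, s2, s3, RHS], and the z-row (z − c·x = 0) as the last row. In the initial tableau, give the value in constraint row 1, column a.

1

Constraint 1 has coefficient 1 on a.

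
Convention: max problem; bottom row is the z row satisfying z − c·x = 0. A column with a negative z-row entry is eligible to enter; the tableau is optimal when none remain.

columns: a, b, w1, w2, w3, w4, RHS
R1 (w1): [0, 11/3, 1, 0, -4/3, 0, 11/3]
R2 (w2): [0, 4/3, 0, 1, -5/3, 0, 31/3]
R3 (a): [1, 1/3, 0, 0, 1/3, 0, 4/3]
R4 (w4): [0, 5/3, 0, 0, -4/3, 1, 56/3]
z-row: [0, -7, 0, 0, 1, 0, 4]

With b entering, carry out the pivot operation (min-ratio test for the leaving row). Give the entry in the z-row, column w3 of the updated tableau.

-17/11

Ratio test on column b — row 1: (11/3)/(11/3) = 1; row 2: (31/3)/(4/3) = 31/4; row 3: (4/3)/(1/3) = 4; row 4: (56/3)/(5/3) = 56/5. Minimum is 1 at row 1 (w1 leaves); pivot element 11/3.
Divide row 1 by 11/3; eliminate column b from the other rows.
z-row update in column w3: 1 − (-7)·(-4/11) = -17/11.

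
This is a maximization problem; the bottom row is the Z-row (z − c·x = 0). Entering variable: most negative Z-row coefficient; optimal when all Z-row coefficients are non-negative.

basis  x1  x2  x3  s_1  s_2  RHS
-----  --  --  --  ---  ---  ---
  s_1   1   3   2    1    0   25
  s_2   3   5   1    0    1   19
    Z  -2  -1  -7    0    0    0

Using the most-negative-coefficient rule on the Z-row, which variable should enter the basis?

Negative Z-row entries: x1: -2, x2: -1, x3: -7.
The most negative is -7 in column x3, so x3 enters.

x3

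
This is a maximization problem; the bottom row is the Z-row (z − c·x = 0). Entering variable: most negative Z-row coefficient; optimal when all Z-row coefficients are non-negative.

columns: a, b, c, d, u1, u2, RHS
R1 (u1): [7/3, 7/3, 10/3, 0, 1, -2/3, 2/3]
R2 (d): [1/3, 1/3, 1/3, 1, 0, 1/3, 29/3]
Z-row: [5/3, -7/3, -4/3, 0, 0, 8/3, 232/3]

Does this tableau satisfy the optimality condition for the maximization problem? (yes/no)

no

The Z-row has a negative entry -7/3 in column b, so it is not optimal.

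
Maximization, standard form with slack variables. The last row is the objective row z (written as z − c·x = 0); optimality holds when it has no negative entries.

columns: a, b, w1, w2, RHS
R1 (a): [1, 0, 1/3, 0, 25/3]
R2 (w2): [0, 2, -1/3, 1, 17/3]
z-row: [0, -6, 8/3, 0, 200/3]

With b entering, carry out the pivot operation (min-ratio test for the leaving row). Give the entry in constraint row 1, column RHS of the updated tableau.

Ratio test on column b — row 1: entry 0 ≤ 0; row 2: (17/3)/2 = 17/6. Minimum is 17/6 at row 2 (w2 leaves); pivot element 2.
Divide row 2 by 2; eliminate column b from the other rows.
Row 1 update in column RHS: 25/3 − 0·(17/6) = 25/3.

25/3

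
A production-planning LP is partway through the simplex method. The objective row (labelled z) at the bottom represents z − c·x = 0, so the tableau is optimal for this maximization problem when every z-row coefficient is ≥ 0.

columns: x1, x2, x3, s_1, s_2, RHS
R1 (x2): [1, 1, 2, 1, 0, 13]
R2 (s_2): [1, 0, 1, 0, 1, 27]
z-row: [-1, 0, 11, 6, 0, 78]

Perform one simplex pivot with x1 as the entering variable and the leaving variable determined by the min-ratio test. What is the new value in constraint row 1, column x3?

2

Ratio test on column x1 — row 1: 13/1 = 13; row 2: 27/1 = 27. Minimum is 13 at row 1 (x2 leaves); pivot element 1.
Divide row 1 by 1; eliminate column x1 from the other rows.
In the new row 1, the x3 entry is the old entry divided by the pivot: 2/1 = 2.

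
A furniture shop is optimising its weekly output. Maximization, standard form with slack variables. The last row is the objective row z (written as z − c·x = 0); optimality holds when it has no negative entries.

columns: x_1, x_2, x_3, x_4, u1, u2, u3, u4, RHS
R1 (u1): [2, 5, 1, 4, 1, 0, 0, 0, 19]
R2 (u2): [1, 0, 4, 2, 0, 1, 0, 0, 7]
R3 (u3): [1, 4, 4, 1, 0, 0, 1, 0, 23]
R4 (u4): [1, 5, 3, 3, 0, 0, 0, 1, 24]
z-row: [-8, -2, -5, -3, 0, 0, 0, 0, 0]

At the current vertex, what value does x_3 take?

x_3 is not in the basis, so in the current basic feasible solution x_3 = 0.

0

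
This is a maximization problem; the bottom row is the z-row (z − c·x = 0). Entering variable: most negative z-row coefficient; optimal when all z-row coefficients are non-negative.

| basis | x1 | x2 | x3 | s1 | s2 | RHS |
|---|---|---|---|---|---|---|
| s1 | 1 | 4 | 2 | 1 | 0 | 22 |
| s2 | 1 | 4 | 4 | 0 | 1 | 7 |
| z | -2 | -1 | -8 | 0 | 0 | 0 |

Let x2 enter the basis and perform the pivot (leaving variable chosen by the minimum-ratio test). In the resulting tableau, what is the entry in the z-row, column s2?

1/4

Ratio test on column x2 — row 1: 22/4 = 11/2; row 2: 7/4 = 7/4. Minimum is 7/4 at row 2 (s2 leaves); pivot element 4.
Divide row 2 by 4; eliminate column x2 from the other rows.
z-row update in column s2: 0 − (-1)·(1/4) = 1/4.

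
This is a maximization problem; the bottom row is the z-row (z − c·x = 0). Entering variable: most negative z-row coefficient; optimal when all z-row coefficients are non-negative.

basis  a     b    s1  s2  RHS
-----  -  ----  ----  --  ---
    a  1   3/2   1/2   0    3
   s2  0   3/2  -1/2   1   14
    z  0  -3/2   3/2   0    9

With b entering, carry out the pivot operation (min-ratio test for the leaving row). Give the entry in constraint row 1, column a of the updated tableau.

Ratio test on column b — row 1: 3/(3/2) = 2; row 2: 14/(3/2) = 28/3. Minimum is 2 at row 1 (a leaves); pivot element 3/2.
Divide row 1 by 3/2; eliminate column b from the other rows.
In the new row 1, the a entry is the old entry divided by the pivot: 1/(3/2) = 2/3.

2/3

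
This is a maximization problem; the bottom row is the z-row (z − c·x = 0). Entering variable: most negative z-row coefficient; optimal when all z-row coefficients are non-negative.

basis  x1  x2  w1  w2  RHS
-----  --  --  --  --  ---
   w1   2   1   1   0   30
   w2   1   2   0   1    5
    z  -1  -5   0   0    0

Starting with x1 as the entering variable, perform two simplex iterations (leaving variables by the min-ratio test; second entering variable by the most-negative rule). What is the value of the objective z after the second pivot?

25/2

Ratio test on column x1 — row 1: 30/2 = 15; row 2: 5/1 = 5. Minimum is 5 at row 2 (w2 leaves); pivot element 1.
Pivot on row 2; the z-row RHS becomes 0 − (-1)·5 = 5.
Next entering variable (most negative z-row entry -3): x2.
Ratio test on column x2 — row 1: entry -3 ≤ 0; row 2: 5/2 = 5/2. Minimum is 5/2 at row 2 (x1 leaves); pivot element 2.
After the second pivot the z-row RHS is 5 − (-3)·(5/2) = 25/2.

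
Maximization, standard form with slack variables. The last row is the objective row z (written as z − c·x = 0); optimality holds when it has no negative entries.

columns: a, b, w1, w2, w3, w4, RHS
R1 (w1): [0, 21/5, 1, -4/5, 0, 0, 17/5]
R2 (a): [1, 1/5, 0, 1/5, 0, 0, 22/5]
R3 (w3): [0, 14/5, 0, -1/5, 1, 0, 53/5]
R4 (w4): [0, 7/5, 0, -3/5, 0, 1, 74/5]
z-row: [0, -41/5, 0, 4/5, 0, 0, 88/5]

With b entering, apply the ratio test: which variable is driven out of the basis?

w1

Column b entries and ratios — w1: (17/5)/(21/5) = 17/21; a: (22/5)/(1/5) = 22; w3: (53/5)/(14/5) = 53/14; w4: (74/5)/(7/5) = 74/7.
Smallest ratio is 17/21 in the row of w1, so w1 leaves.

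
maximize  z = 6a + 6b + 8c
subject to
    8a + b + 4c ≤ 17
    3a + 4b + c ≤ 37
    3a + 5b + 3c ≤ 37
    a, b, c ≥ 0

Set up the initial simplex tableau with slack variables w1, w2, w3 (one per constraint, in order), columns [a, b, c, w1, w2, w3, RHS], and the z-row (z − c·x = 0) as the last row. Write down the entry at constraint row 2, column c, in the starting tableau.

Constraint 2 has coefficient 1 on c.

1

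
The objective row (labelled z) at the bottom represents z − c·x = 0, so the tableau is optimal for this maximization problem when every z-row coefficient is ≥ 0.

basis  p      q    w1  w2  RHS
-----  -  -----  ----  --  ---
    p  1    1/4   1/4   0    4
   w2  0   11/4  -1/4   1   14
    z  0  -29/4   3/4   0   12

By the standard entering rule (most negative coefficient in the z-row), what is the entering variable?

q

Negative z-row entries: q: -29/4.
The most negative is -29/4 in column q, so q enters.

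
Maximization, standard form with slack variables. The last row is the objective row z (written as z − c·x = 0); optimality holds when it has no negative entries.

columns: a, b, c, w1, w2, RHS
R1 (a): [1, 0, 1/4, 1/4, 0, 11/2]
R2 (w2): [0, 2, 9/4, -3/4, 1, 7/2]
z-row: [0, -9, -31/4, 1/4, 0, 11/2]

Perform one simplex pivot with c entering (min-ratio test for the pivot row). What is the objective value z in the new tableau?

Ratio test on column c — row 1: (11/2)/(1/4) = 22; row 2: (7/2)/(9/4) = 14/9. Minimum is 14/9 at row 2 (w2 leaves); pivot element 9/4.
Pivot on row 2; the z-row RHS becomes 11/2 − (-31/4)·(14/9) = 158/9.

158/9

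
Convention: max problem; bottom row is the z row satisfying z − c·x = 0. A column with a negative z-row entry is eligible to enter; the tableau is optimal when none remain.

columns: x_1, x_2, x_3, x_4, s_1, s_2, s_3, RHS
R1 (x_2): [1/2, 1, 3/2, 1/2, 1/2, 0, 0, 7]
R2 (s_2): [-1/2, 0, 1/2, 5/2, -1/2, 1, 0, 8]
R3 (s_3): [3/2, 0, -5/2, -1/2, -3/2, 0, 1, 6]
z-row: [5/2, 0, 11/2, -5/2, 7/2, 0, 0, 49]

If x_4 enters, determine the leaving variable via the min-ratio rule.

s_2

Column x_4 entries and ratios — x_2: 7/(1/2) = 14; s_2: 8/(5/2) = 16/5; s_3: -1/2 ≤ 0, skip.
Smallest ratio is 16/5 in the row of s_2, so s_2 leaves.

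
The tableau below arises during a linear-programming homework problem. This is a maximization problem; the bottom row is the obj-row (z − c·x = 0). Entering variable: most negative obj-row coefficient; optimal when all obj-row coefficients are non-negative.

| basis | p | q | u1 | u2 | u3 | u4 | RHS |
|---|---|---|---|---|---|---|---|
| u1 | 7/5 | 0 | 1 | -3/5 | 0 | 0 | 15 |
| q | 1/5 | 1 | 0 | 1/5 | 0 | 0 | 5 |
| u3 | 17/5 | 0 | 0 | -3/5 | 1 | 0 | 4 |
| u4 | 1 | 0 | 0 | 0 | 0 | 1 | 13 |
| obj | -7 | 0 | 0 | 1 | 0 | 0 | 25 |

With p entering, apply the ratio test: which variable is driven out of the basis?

u3

Column p entries and ratios — u1: 15/(7/5) = 75/7; q: 5/(1/5) = 25; u3: 4/(17/5) = 20/17; u4: 13/1 = 13.
Smallest ratio is 20/17 in the row of u3, so u3 leaves.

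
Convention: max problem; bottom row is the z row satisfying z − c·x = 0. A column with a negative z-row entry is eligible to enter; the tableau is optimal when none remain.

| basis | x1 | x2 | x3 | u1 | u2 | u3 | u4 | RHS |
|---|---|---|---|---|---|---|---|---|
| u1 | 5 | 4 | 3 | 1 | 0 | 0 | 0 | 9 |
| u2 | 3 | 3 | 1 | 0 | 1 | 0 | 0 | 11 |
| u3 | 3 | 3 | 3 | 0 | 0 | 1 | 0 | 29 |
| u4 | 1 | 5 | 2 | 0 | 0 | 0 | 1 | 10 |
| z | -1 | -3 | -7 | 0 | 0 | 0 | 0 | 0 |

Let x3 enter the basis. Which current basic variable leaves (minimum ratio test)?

Column x3 entries and ratios — u1: 9/3 = 3; u2: 11/1 = 11; u3: 29/3 = 29/3; u4: 10/2 = 5.
Smallest ratio is 3 in the row of u1, so u1 leaves.

u1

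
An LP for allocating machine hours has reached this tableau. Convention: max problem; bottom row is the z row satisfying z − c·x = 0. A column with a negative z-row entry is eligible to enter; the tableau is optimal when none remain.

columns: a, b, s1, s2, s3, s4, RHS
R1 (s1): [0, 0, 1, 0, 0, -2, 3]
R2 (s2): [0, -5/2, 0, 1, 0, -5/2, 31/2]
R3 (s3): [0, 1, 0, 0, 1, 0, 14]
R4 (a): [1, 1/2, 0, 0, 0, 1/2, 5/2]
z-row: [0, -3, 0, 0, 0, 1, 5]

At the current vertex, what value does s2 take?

s2 is basic (row 2); its value is the RHS of that row, 31/2.

31/2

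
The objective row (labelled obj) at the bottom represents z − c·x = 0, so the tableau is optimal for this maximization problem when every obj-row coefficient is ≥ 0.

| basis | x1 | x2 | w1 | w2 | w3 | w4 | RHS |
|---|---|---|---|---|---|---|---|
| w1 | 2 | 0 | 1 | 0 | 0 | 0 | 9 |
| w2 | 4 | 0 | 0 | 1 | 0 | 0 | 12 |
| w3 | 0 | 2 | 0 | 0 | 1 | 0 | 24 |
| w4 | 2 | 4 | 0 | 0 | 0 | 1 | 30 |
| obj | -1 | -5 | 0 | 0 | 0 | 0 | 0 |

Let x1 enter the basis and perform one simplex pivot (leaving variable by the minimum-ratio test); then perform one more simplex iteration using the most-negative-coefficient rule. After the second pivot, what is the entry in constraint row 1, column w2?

Ratio test on column x1 — row 1: 9/2 = 9/2; row 2: 12/4 = 3; row 3: entry 0 ≤ 0; row 4: 30/2 = 15. Minimum is 3 at row 2 (w2 leaves); pivot element 4.
Divide row 2 by 4; eliminate column x1 from the other rows.
Second iteration: most negative obj-row entry is -5 in column x2, so x2 enters.
Ratio test on column x2 — row 1: entry 0 ≤ 0; row 2: entry 0 ≤ 0; row 3: 24/2 = 12; row 4: 24/4 = 6. Minimum is 6 at row 4 (w4 leaves); pivot element 4.
Divide row 4 by 4; eliminate column x2 from the other rows.
After both pivots, the entry at constraint row 1, column w2 is -1/2.

-1/2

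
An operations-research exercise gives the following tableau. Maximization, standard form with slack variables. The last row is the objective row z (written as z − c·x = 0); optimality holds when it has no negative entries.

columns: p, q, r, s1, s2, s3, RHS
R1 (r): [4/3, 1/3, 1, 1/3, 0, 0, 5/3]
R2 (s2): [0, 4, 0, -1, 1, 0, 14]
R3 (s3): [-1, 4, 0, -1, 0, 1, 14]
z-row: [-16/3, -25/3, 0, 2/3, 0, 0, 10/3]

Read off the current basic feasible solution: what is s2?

14

s2 is basic (row 2); its value is the RHS of that row, 14.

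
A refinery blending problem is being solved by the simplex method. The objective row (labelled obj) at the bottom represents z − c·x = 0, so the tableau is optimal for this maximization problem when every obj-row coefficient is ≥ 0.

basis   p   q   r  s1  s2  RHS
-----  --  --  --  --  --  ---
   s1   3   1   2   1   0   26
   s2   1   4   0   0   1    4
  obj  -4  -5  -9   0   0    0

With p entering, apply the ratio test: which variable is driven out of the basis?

s2

Column p entries and ratios — s1: 26/3 = 26/3; s2: 4/1 = 4.
Smallest ratio is 4 in the row of s2, so s2 leaves.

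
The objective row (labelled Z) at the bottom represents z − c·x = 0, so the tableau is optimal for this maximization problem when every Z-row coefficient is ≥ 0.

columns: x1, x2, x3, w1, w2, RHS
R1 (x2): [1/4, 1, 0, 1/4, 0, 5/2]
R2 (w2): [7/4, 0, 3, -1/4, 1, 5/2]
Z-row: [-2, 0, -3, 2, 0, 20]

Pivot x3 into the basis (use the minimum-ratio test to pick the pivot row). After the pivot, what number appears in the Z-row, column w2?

Ratio test on column x3 — row 1: entry 0 ≤ 0; row 2: (5/2)/3 = 5/6. Minimum is 5/6 at row 2 (w2 leaves); pivot element 3.
Divide row 2 by 3; eliminate column x3 from the other rows.
Z-row update in column w2: 0 − (-3)·(1/3) = 1.

1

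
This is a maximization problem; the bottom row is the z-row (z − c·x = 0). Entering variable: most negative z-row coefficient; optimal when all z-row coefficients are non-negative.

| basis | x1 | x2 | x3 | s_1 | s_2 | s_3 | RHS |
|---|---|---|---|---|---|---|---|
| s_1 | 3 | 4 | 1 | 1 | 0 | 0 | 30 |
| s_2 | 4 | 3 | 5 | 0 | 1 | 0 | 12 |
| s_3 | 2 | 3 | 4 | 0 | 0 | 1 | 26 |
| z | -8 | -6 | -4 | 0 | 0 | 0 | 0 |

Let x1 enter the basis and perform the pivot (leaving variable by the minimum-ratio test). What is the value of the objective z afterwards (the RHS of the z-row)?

24

Ratio test on column x1 — row 1: 30/3 = 10; row 2: 12/4 = 3; row 3: 26/2 = 13. Minimum is 3 at row 2 (s_2 leaves); pivot element 4.
Pivot on row 2; the z-row RHS becomes 0 − (-8)·3 = 24.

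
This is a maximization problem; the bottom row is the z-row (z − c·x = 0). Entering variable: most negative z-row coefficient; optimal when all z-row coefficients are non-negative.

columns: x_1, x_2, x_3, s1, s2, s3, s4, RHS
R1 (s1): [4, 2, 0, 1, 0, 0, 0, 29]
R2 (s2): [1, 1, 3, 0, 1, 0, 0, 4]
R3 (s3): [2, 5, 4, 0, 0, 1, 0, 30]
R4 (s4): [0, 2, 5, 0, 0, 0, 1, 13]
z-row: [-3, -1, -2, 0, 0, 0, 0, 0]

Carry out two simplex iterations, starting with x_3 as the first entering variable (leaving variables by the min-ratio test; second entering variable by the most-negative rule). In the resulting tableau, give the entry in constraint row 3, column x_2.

3

Ratio test on column x_3 — row 1: entry 0 ≤ 0; row 2: 4/3 = 4/3; row 3: 30/4 = 15/2; row 4: 13/5 = 13/5. Minimum is 4/3 at row 2 (s2 leaves); pivot element 3.
Divide row 2 by 3; eliminate column x_3 from the other rows.
Second iteration: most negative z-row entry is -7/3 in column x_1, so x_1 enters.
Ratio test on column x_1 — row 1: 29/4 = 29/4; row 2: (4/3)/(1/3) = 4; row 3: (74/3)/(2/3) = 37; row 4: entry -5/3 ≤ 0. Minimum is 4 at row 2 (x_3 leaves); pivot element 1/3.
Divide row 2 by 1/3; eliminate column x_1 from the other rows.
After both pivots, the entry at constraint row 3, column x_2 is 3.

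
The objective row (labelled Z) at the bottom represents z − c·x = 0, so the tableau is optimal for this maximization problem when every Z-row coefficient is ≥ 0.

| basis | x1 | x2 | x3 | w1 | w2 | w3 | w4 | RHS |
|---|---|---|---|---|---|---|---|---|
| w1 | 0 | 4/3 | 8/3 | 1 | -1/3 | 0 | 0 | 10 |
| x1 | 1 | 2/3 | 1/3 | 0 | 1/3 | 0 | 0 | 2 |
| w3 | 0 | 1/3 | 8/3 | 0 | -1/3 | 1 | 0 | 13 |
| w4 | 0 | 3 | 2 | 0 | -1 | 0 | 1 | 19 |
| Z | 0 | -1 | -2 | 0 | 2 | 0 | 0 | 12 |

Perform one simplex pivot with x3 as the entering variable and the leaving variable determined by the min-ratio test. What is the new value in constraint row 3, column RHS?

3

Ratio test on column x3 — row 1: 10/(8/3) = 15/4; row 2: 2/(1/3) = 6; row 3: 13/(8/3) = 39/8; row 4: 19/2 = 19/2. Minimum is 15/4 at row 1 (w1 leaves); pivot element 8/3.
Divide row 1 by 8/3; eliminate column x3 from the other rows.
Row 3 update in column RHS: 13 − (8/3)·(15/4) = 3.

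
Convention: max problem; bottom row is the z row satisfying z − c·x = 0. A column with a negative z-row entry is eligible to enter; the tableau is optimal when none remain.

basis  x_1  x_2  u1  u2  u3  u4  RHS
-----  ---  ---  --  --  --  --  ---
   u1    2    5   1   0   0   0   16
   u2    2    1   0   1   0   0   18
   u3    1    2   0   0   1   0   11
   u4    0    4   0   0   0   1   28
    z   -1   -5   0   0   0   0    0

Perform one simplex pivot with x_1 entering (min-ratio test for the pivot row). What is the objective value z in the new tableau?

8

Ratio test on column x_1 — row 1: 16/2 = 8; row 2: 18/2 = 9; row 3: 11/1 = 11; row 4: entry 0 ≤ 0. Minimum is 8 at row 1 (u1 leaves); pivot element 2.
Pivot on row 1; the z-row RHS becomes 0 − (-1)·8 = 8.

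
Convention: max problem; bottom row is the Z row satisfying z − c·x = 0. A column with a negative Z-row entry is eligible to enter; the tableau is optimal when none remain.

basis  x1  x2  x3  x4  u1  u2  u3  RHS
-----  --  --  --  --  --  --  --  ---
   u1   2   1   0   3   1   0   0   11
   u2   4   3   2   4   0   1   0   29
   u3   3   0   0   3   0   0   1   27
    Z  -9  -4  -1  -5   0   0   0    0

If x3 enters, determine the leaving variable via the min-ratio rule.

Column x3 entries and ratios — u1: 0 ≤ 0, skip; u2: 29/2 = 29/2; u3: 0 ≤ 0, skip.
Smallest ratio is 29/2 in the row of u2, so u2 leaves.

u2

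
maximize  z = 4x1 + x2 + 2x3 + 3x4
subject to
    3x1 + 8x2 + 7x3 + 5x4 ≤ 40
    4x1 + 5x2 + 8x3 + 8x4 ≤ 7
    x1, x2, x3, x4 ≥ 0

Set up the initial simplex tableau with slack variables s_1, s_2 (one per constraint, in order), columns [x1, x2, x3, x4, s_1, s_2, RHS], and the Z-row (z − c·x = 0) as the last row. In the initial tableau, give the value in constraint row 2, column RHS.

7

The RHS of constraint 2 is b_2 = 7.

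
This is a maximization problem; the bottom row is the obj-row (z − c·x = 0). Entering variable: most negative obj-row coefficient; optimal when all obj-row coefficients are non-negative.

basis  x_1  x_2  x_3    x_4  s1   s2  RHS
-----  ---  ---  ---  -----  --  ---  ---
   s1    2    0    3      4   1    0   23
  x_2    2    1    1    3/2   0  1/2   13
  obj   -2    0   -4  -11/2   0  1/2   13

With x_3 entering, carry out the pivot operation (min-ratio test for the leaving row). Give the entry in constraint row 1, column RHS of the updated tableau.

23/3

Ratio test on column x_3 — row 1: 23/3 = 23/3; row 2: 13/1 = 13. Minimum is 23/3 at row 1 (s1 leaves); pivot element 3.
Divide row 1 by 3; eliminate column x_3 from the other rows.
In the new row 1, the RHS entry is the old entry divided by the pivot: 23/3 = 23/3.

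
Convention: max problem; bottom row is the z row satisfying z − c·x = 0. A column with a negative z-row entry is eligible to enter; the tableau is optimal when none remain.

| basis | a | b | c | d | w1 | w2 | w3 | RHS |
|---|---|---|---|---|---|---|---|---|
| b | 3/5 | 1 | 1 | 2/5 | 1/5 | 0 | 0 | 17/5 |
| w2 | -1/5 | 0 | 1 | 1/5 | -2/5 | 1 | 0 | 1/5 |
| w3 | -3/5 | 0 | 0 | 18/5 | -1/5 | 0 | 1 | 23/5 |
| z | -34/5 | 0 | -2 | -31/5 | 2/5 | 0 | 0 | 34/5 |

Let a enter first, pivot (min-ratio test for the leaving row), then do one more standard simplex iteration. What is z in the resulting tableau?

146/3

Ratio test on column a — row 1: (17/5)/(3/5) = 17/3; row 2: entry -1/5 ≤ 0; row 3: entry -3/5 ≤ 0. Minimum is 17/3 at row 1 (b leaves); pivot element 3/5.
Pivot on row 1; the z-row RHS becomes 34/5 − (-34/5)·(17/3) = 136/3.
Next entering variable (most negative z-row entry -5/3): d.
Ratio test on column d — row 1: (17/3)/(2/3) = 17/2; row 2: (4/3)/(1/3) = 4; row 3: 8/4 = 2. Minimum is 2 at row 3 (w3 leaves); pivot element 4.
After the second pivot the z-row RHS is 136/3 − (-5/3)·2 = 146/3.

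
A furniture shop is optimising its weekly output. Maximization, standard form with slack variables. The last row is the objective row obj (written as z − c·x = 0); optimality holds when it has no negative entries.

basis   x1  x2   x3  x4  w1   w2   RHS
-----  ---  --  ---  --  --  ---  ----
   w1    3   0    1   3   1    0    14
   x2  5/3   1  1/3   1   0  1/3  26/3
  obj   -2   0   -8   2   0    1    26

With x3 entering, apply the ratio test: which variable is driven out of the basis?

w1

Column x3 entries and ratios — w1: 14/1 = 14; x2: (26/3)/(1/3) = 26.
Smallest ratio is 14 in the row of w1, so w1 leaves.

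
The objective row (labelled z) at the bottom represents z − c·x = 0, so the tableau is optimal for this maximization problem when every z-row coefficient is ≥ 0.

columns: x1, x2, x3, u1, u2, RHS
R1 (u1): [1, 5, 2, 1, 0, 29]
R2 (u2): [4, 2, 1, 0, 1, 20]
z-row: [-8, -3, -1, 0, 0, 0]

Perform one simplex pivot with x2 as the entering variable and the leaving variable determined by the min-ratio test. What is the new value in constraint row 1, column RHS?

Ratio test on column x2 — row 1: 29/5 = 29/5; row 2: 20/2 = 10. Minimum is 29/5 at row 1 (u1 leaves); pivot element 5.
Divide row 1 by 5; eliminate column x2 from the other rows.
In the new row 1, the RHS entry is the old entry divided by the pivot: 29/5 = 29/5.

29/5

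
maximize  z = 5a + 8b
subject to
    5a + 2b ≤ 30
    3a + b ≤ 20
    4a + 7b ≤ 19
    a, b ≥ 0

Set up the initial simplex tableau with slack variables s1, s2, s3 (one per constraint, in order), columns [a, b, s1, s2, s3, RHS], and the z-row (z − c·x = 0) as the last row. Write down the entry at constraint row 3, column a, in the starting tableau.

Constraint 3 has coefficient 4 on a.

4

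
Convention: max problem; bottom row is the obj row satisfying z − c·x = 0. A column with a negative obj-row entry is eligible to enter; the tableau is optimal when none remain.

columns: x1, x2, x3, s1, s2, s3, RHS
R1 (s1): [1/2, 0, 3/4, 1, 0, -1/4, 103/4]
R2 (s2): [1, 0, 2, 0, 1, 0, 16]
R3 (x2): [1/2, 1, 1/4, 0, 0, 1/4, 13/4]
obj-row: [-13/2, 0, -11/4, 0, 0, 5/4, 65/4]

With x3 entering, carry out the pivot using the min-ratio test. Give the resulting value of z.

Ratio test on column x3 — row 1: (103/4)/(3/4) = 103/3; row 2: 16/2 = 8; row 3: (13/4)/(1/4) = 13. Minimum is 8 at row 2 (s2 leaves); pivot element 2.
Pivot on row 2; the obj-row RHS becomes 65/4 − (-11/4)·8 = 153/4.

153/4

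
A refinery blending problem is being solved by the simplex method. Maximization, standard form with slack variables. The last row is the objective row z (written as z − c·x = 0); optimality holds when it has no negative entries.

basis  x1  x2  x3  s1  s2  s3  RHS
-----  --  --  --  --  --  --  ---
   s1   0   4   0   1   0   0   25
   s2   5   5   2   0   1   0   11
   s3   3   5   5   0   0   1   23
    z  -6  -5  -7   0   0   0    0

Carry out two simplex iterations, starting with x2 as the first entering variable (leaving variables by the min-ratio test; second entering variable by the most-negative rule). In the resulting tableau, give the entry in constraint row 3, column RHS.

Ratio test on column x2 — row 1: 25/4 = 25/4; row 2: 11/5 = 11/5; row 3: 23/5 = 23/5. Minimum is 11/5 at row 2 (s2 leaves); pivot element 5.
Divide row 2 by 5; eliminate column x2 from the other rows.
Second iteration: most negative z-row entry is -5 in column x3, so x3 enters.
Ratio test on column x3 — row 1: entry -8/5 ≤ 0; row 2: (11/5)/(2/5) = 11/2; row 3: 12/3 = 4. Minimum is 4 at row 3 (s3 leaves); pivot element 3.
Divide row 3 by 3; eliminate column x3 from the other rows.
After both pivots, the entry at constraint row 3, column RHS is 4.

4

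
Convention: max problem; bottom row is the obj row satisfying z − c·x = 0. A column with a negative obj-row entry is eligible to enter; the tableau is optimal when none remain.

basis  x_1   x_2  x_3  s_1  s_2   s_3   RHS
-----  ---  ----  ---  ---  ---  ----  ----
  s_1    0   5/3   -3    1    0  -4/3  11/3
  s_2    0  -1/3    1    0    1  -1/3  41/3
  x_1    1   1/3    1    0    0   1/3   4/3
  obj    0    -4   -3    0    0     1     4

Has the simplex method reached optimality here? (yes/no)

The obj-row has a negative entry -4 in column x_2, so it is not optimal.

no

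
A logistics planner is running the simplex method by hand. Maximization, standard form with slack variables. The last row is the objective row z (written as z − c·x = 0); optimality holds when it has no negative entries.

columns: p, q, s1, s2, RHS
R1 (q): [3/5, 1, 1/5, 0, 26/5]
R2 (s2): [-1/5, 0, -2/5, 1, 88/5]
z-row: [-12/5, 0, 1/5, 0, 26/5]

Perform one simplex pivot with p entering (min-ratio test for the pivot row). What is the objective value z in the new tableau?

Ratio test on column p — row 1: (26/5)/(3/5) = 26/3; row 2: entry -1/5 ≤ 0. Minimum is 26/3 at row 1 (q leaves); pivot element 3/5.
Pivot on row 1; the z-row RHS becomes 26/5 − (-12/5)·(26/3) = 26.

26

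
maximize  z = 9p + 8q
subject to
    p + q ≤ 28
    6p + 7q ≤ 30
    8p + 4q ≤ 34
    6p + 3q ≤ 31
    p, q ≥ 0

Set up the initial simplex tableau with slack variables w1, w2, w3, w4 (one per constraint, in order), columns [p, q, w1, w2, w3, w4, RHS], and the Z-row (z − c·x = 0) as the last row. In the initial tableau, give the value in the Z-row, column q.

-8

The Z-row carries the negated objective coefficients: the q entry is -8.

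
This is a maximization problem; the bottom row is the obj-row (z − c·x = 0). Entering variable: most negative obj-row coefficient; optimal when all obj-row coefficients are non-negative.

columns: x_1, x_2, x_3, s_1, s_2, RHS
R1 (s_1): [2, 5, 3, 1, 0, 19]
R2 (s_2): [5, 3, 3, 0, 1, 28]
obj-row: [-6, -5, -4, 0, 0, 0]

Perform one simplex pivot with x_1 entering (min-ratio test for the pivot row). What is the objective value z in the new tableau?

Ratio test on column x_1 — row 1: 19/2 = 19/2; row 2: 28/5 = 28/5. Minimum is 28/5 at row 2 (s_2 leaves); pivot element 5.
Pivot on row 2; the obj-row RHS becomes 0 − (-6)·(28/5) = 168/5.

168/5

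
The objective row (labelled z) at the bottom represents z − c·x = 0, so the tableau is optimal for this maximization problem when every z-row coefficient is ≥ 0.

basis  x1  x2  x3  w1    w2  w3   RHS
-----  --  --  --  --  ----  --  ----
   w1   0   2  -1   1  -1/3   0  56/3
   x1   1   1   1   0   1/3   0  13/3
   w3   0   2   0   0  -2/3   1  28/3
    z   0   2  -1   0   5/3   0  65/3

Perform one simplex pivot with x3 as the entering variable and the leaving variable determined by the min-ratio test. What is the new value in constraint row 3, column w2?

Ratio test on column x3 — row 1: entry -1 ≤ 0; row 2: (13/3)/1 = 13/3; row 3: entry 0 ≤ 0. Minimum is 13/3 at row 2 (x1 leaves); pivot element 1.
Divide row 2 by 1; eliminate column x3 from the other rows.
Row 3 update in column w2: -2/3 − 0·(1/3) = -2/3.

-2/3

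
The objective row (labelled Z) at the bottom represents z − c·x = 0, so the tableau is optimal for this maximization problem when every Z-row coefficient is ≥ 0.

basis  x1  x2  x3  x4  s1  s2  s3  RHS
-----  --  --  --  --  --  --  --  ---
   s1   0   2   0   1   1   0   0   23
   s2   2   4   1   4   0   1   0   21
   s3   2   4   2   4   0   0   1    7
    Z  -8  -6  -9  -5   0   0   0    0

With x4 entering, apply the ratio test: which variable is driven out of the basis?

s3

Column x4 entries and ratios — s1: 23/1 = 23; s2: 21/4 = 21/4; s3: 7/4 = 7/4.
Smallest ratio is 7/4 in the row of s3, so s3 leaves.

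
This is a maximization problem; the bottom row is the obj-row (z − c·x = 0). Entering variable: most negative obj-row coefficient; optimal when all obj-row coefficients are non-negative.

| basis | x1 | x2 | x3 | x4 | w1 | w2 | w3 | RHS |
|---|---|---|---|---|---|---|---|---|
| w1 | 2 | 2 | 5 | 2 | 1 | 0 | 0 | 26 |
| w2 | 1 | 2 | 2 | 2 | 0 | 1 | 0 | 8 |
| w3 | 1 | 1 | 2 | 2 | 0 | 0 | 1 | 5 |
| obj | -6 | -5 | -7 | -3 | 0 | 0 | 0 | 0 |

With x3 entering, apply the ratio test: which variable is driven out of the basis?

Column x3 entries and ratios — w1: 26/5 = 26/5; w2: 8/2 = 4; w3: 5/2 = 5/2.
Smallest ratio is 5/2 in the row of w3, so w3 leaves.

w3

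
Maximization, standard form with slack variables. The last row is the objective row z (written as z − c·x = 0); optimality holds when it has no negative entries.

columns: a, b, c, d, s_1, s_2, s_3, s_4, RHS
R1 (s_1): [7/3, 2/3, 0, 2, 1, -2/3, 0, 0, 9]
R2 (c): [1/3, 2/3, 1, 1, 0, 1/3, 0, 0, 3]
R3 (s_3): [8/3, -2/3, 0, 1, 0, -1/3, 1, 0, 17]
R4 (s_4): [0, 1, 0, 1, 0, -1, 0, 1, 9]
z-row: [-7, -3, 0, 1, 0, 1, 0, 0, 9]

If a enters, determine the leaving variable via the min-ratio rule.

s_1

Column a entries and ratios — s_1: 9/(7/3) = 27/7; c: 3/(1/3) = 9; s_3: 17/(8/3) = 51/8; s_4: 0 ≤ 0, skip.
Smallest ratio is 27/7 in the row of s_1, so s_1 leaves.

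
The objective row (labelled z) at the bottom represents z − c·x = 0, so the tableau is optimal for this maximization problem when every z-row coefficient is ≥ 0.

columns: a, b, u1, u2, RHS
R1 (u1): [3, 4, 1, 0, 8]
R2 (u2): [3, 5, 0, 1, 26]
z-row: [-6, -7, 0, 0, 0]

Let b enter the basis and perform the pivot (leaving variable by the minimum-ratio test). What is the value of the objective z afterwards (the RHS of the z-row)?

Ratio test on column b — row 1: 8/4 = 2; row 2: 26/5 = 26/5. Minimum is 2 at row 1 (u1 leaves); pivot element 4.
Pivot on row 1; the z-row RHS becomes 0 − (-7)·2 = 14.

14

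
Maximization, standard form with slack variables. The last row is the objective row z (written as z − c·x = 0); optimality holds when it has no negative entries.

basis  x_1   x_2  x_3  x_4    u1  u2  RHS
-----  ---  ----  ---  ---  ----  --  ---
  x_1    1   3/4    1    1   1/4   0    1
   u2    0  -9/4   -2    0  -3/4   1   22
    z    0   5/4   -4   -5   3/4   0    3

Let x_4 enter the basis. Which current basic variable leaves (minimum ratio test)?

x_1

Column x_4 entries and ratios — x_1: 1/1 = 1; u2: 0 ≤ 0, skip.
Smallest ratio is 1 in the row of x_1, so x_1 leaves.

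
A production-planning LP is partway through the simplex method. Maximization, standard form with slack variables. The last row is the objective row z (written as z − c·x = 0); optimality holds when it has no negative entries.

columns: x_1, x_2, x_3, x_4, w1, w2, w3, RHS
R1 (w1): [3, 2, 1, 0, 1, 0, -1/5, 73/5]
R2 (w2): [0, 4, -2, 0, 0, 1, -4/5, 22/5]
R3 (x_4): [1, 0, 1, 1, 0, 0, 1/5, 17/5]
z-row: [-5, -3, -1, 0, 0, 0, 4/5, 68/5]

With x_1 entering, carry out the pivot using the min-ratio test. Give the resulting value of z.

153/5

Ratio test on column x_1 — row 1: (73/5)/3 = 73/15; row 2: entry 0 ≤ 0; row 3: (17/5)/1 = 17/5. Minimum is 17/5 at row 3 (x_4 leaves); pivot element 1.
Pivot on row 3; the z-row RHS becomes 68/5 − (-5)·(17/5) = 153/5.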